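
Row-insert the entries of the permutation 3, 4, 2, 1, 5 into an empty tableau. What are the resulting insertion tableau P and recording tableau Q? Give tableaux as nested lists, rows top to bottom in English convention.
P = [[1, 4, 5], [2], [3]], Q = [[1, 2, 5], [3], [4]]

Insert each entry of the permutation into P by Schensted row insertion, recording in Q the position of each new cell.

Insert 3: appended to row 1. P = [[3]].
Insert 4: appended to row 1. P = [[3, 4]].
Insert 2: 2 bumps 3 from row 1; 3 starts row 2. P = [[2, 4], [3]].
Insert 1: 1 bumps 2 from row 1; 2 bumps 3 from row 2; 3 starts row 3. P = [[1, 4], [2], [3]].
Insert 5: appended to row 1. P = [[1, 4, 5], [2], [3]].

So P = [[1, 4, 5], [2], [3]], Q = [[1, 2, 5], [3], [4]].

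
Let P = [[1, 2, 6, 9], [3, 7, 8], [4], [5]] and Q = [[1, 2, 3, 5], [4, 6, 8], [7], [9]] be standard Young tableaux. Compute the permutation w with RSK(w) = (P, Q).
Reverse the RSK construction: for i from n down to 1, find the cell of Q containing i, remove the entry at that cell from P, and reverse-bump it up through P; the value ejected from row 1 is w(i).

Step i=9: Q has 9 at row 4, column 1; remove 5 from row 4 of P and reverse-bump: 5 enters row 3 and ejects 4; 4 enters row 2 and ejects 3; 3 enters row 1 and ejects 2. So w(9) = 2. P is now [[1, 3, 6, 9], [4, 7, 8], [5]].
Step i=8: Q has 8 at row 2, column 3; remove 8 from row 2 of P and reverse-bump: 8 enters row 1 and ejects 6. So w(8) = 6. P is now [[1, 3, 8, 9], [4, 7], [5]].
Step i=7: Q has 7 at row 3, column 1; remove 5 from row 3 of P and reverse-bump: 5 enters row 2 and ejects 4; 4 enters row 1 and ejects 3. So w(7) = 3. P is now [[1, 4, 8, 9], [5, 7]].
Step i=6: Q has 6 at row 2, column 2; remove 7 from row 2 of P and reverse-bump: 7 enters row 1 and ejects 4. So w(6) = 4. P is now [[1, 7, 8, 9], [5]].
Step i=5: Q has 5 at row 1, column 4; remove that cell from P, ejecting 9. So w(5) = 9. P is now [[1, 7, 8], [5]].
Step i=4: Q has 4 at row 2, column 1; remove 5 from row 2 of P and reverse-bump: 5 enters row 1 and ejects 1. So w(4) = 1. P is now [[5, 7, 8]].
Step i=3: Q has 3 at row 1, column 3; remove that cell from P, ejecting 8. So w(3) = 8. P is now [[5, 7]].
Step i=2: Q has 2 at row 1, column 2; remove that cell from P, ejecting 7. So w(2) = 7. P is now [[5]].
Step i=1: Q has 1 at row 1, column 1; remove that cell from P, ejecting 5. So w(1) = 5. P is now [].

So w = 5 7 8 1 9 4 3 6 2.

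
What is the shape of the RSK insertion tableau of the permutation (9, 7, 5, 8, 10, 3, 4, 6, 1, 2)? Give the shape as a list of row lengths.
[3, 3, 2, 1, 1]

Row-insert each entry into an empty tableau.

After inserting 9: P = [[9]].
After inserting 7: P = [[7], [9]].
After inserting 5: P = [[5], [7], [9]].
After inserting 8: P = [[5, 8], [7], [9]].
After inserting 10: P = [[5, 8, 10], [7], [9]].
After inserting 3: P = [[3, 8, 10], [5], [7], [9]].
After inserting 4: P = [[3, 4, 10], [5, 8], [7], [9]].
After inserting 6: P = [[3, 4, 6], [5, 8, 10], [7], [9]].
After inserting 1: P = [[1, 4, 6], [3, 8, 10], [5], [7], [9]].
After inserting 2: P = [[1, 2, 6], [3, 4, 10], [5, 8], [7], [9]].

The final insertion tableau P = [[1, 2, 6], [3, 4, 10], [5, 8], [7], [9]] has shape [3, 3, 2, 1, 1].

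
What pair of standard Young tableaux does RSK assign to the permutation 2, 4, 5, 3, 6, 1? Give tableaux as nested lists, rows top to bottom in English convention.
P = [[1, 3, 5, 6], [2], [4]], Q = [[1, 2, 3, 5], [4], [6]]

Insert each entry of the permutation into P by Schensted row insertion, recording in Q the position of each new cell.

Insert 2: appended to row 1. P = [[2]], Q = [[1]].
Insert 4: appended to row 1. P = [[2, 4]], Q = [[1, 2]].
Insert 5: appended to row 1. P = [[2, 4, 5]], Q = [[1, 2, 3]].
Insert 3: 3 bumps 4 from row 1; 4 starts row 2. P = [[2, 3, 5], [4]], Q = [[1, 2, 3], [4]].
Insert 6: appended to row 1. P = [[2, 3, 5, 6], [4]], Q = [[1, 2, 3, 5], [4]].
Insert 1: 1 bumps 2 from row 1; 2 bumps 4 from row 2; 4 starts row 3. P = [[1, 3, 5, 6], [2], [4]], Q = [[1, 2, 3, 5], [4], [6]].

So P = [[1, 3, 5, 6], [2], [4]], Q = [[1, 2, 3, 5], [4], [6]].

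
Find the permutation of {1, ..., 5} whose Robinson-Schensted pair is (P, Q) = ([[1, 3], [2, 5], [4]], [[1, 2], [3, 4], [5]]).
4 5 2 3 1

Reverse the RSK construction: for i from n down to 1, find the cell of Q containing i, remove the entry at that cell from P, and reverse-bump it up through P; the value ejected from row 1 is w(i).

Step i=5: Q has 5 at row 3, column 1; remove 4 from row 3 of P and reverse-bump: 4 enters row 2 and ejects 2; 2 enters row 1 and ejects 1. So w(5) = 1. P is now [[2, 3], [4, 5]].
Step i=4: Q has 4 at row 2, column 2; remove 5 from row 2 of P and reverse-bump: 5 enters row 1 and ejects 3. So w(4) = 3. P is now [[2, 5], [4]].
Step i=3: Q has 3 at row 2, column 1; remove 4 from row 2 of P and reverse-bump: 4 enters row 1 and ejects 2. So w(3) = 2. P is now [[4, 5]].
Step i=2: Q has 2 at row 1, column 2; remove that cell from P, ejecting 5. So w(2) = 5. P is now [[4]].
Step i=1: Q has 1 at row 1, column 1; remove that cell from P, ejecting 4. So w(1) = 4. P is now [].

So w = 4 5 2 3 1.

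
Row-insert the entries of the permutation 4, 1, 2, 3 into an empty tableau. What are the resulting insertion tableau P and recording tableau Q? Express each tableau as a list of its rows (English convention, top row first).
Insert each entry of the permutation into P by Schensted row insertion, recording in Q the position of each new cell.

Insert 4: appended to row 1. P = [[4]].
Insert 1: 1 bumps 4 from row 1; 4 starts row 2. P = [[1], [4]].
Insert 2: appended to row 1. P = [[1, 2], [4]].
Insert 3: appended to row 1. P = [[1, 2, 3], [4]].

So P = [[1, 2, 3], [4]], Q = [[1, 3, 4], [2]].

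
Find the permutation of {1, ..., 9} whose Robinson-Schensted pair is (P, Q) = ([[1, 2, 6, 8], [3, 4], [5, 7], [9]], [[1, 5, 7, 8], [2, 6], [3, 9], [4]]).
Reverse the RSK construction: for i from n down to 1, find the cell of Q containing i, remove the entry at that cell from P, and reverse-bump it up through P; the value ejected from row 1 is w(i).

Step i=9: Q has 9 at row 3, column 2; remove 7 from row 3 of P and reverse-bump: 7 enters row 2 and ejects 4; 4 enters row 1 and ejects 2. So w(9) = 2. P is now [[1, 4, 6, 8], [3, 7], [5], [9]].
Step i=8: Q has 8 at row 1, column 4; remove that cell from P, ejecting 8. So w(8) = 8. P is now [[1, 4, 6], [3, 7], [5], [9]].
Step i=7: Q has 7 at row 1, column 3; remove that cell from P, ejecting 6. So w(7) = 6. P is now [[1, 4], [3, 7], [5], [9]].
Step i=6: Q has 6 at row 2, column 2; remove 7 from row 2 of P and reverse-bump: 7 enters row 1 and ejects 4. So w(6) = 4. P is now [[1, 7], [3], [5], [9]].
Step i=5: Q has 5 at row 1, column 2; remove that cell from P, ejecting 7. So w(5) = 7. P is now [[1], [3], [5], [9]].
Step i=4: Q has 4 at row 4, column 1; remove 9 from row 4 of P and reverse-bump: 9 enters row 3 and ejects 5; 5 enters row 2 and ejects 3; 3 enters row 1 and ejects 1. So w(4) = 1. P is now [[3], [5], [9]].
Step i=3: Q has 3 at row 3, column 1; remove 9 from row 3 of P and reverse-bump: 9 enters row 2 and ejects 5; 5 enters row 1 and ejects 3. So w(3) = 3. P is now [[5], [9]].
Step i=2: Q has 2 at row 2, column 1; remove 9 from row 2 of P and reverse-bump: 9 enters row 1 and ejects 5. So w(2) = 5. P is now [[9]].
Step i=1: Q has 1 at row 1, column 1; remove that cell from P, ejecting 9. So w(1) = 9. P is now [].

So w = 9 5 3 1 7 4 6 8 2.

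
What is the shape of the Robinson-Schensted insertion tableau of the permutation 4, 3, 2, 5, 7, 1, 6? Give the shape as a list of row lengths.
[3, 2, 1, 1]

Row-insert each entry into an empty tableau.

After inserting 4: P = [[4]].
After inserting 3: P = [[3], [4]].
After inserting 2: P = [[2], [3], [4]].
After inserting 5: P = [[2, 5], [3], [4]].
After inserting 7: P = [[2, 5, 7], [3], [4]].
After inserting 1: P = [[1, 5, 7], [2], [3], [4]].
After inserting 6: P = [[1, 5, 6], [2, 7], [3], [4]].

The final insertion tableau P = [[1, 5, 6], [2, 7], [3], [4]] has shape [3, 2, 1, 1].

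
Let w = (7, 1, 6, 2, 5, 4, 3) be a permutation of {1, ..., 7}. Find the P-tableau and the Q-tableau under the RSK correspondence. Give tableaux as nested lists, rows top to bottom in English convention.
P = [[1, 2, 3], [4], [5], [6], [7]], Q = [[1, 3, 5], [2], [4], [6], [7]]

Insert each entry of the permutation into P by Schensted row insertion, recording in Q the position of each new cell.

Insert 7: appended to row 1. P = [[7]].
Insert 1: 1 bumps 7 from row 1; 7 starts row 2. P = [[1], [7]].
Insert 6: appended to row 1. P = [[1, 6], [7]].
Insert 2: 2 bumps 6 from row 1; 6 bumps 7 from row 2; 7 starts row 3. P = [[1, 2], [6], [7]].
Insert 5: appended to row 1. P = [[1, 2, 5], [6], [7]].
Insert 4: 4 bumps 5 from row 1; 5 bumps 6 from row 2; 6 bumps 7 from row 3; 7 starts row 4. P = [[1, 2, 4], [5], [6], [7]].
Insert 3: 3 bumps 4 from row 1; 4 bumps 5 from row 2; 5 bumps 6 from row 3; 6 bumps 7 from row 4; 7 starts row 5. P = [[1, 2, 3], [4], [5], [6], [7]].

So P = [[1, 2, 3], [4], [5], [6], [7]], Q = [[1, 3, 5], [2], [4], [6], [7]].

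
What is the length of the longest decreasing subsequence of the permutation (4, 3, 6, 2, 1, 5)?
4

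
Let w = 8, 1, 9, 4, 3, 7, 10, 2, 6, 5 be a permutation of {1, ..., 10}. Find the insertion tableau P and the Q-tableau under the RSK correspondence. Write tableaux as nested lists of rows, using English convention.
P = [[1, 2, 5, 10], [3, 6], [4, 7], [8, 9]], Q = [[1, 3, 6, 7], [2, 4], [5, 9], [8, 10]]

Insert each entry of the permutation into P by Schensted row insertion, recording in Q the position of each new cell.

After inserting 8: P = [[8]].
After inserting 1: P = [[1], [8]].
After inserting 9: P = [[1, 9], [8]].
After inserting 4: P = [[1, 4], [8, 9]].
After inserting 3: P = [[1, 3], [4, 9], [8]].
After inserting 7: P = [[1, 3, 7], [4, 9], [8]].
After inserting 10: P = [[1, 3, 7, 10], [4, 9], [8]].
After inserting 2: P = [[1, 2, 7, 10], [3, 9], [4], [8]].
After inserting 6: P = [[1, 2, 6, 10], [3, 7], [4, 9], [8]].
After inserting 5: P = [[1, 2, 5, 10], [3, 6], [4, 7], [8, 9]].

So P = [[1, 2, 5, 10], [3, 6], [4, 7], [8, 9]], Q = [[1, 3, 6, 7], [2, 4], [5, 9], [8, 10]].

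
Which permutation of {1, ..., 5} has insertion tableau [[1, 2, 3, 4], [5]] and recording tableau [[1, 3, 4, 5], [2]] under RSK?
Reverse RSK: for i = n, n-1, ..., 1, locate i in Q, remove the corresponding corner cell from P, and reverse-bump its entry up through P; the value ejected from row 1 is w(i).

So w = 5 1 2 3 4.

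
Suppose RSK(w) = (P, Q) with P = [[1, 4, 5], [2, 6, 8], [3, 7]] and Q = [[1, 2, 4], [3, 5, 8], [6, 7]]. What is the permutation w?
3 7 2 8 6 1 4 5

Reverse the RSK construction: for i from n down to 1, find the cell of Q containing i, remove the entry at that cell from P, and reverse-bump it up through P; the value ejected from row 1 is w(i).

Step i=8: Q has 8 at row 2, column 3; remove 8 from row 2 of P and reverse-bump: 8 enters row 1 and ejects 5. So w(8) = 5. P is now [[1, 4, 8], [2, 6], [3, 7]].
Step i=7: Q has 7 at row 3, column 2; remove 7 from row 3 of P and reverse-bump: 7 enters row 2 and ejects 6; 6 enters row 1 and ejects 4. So w(7) = 4. P is now [[1, 6, 8], [2, 7], [3]].
Step i=6: Q has 6 at row 3, column 1; remove 3 from row 3 of P and reverse-bump: 3 enters row 2 and ejects 2; 2 enters row 1 and ejects 1. So w(6) = 1. P is now [[2, 6, 8], [3, 7]].
Step i=5: Q has 5 at row 2, column 2; remove 7 from row 2 of P and reverse-bump: 7 enters row 1 and ejects 6. So w(5) = 6. P is now [[2, 7, 8], [3]].
Step i=4: Q has 4 at row 1, column 3; remove that cell from P, ejecting 8. So w(4) = 8. P is now [[2, 7], [3]].
Step i=3: Q has 3 at row 2, column 1; remove 3 from row 2 of P and reverse-bump: 3 enters row 1 and ejects 2. So w(3) = 2. P is now [[3, 7]].
Step i=2: Q has 2 at row 1, column 2; remove that cell from P, ejecting 7. So w(2) = 7. P is now [[3]].
Step i=1: Q has 1 at row 1, column 1; remove that cell from P, ejecting 3. So w(1) = 3. P is now [].

So w = 3 7 2 8 6 1 4 5.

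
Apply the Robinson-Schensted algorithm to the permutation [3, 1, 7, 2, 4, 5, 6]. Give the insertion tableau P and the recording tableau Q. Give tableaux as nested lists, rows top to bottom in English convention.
P = [[1, 2, 4, 5, 6], [3, 7]], Q = [[1, 3, 5, 6, 7], [2, 4]]

Insert each entry of the permutation into P by Schensted row insertion, recording in Q the position of each new cell.

After inserting 3: P = [[3]].
After inserting 1: P = [[1], [3]].
After inserting 7: P = [[1, 7], [3]].
After inserting 2: P = [[1, 2], [3, 7]].
After inserting 4: P = [[1, 2, 4], [3, 7]].
After inserting 5: P = [[1, 2, 4, 5], [3, 7]].
After inserting 6: P = [[1, 2, 4, 5, 6], [3, 7]].

So P = [[1, 2, 4, 5, 6], [3, 7]], Q = [[1, 3, 5, 6, 7], [2, 4]].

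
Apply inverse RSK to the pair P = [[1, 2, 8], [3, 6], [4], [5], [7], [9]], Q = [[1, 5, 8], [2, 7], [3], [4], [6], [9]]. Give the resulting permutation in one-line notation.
Reverse the RSK construction: for i from n down to 1, find the cell of Q containing i, remove the entry at that cell from P, and reverse-bump it up through P; the value ejected from row 1 is w(i).

Step i=9: Q has 9 at row 6, column 1; remove 9 from row 6 of P and reverse-bump: 9 enters row 5 and ejects 7; 7 enters row 4 and ejects 5; 5 enters row 3 and ejects 4; 4 enters row 2 and ejects 3; 3 enters row 1 and ejects 2. So w(9) = 2. P is now [[1, 3, 8], [4, 6], [5], [7], [9]].
Step i=8: Q has 8 at row 1, column 3; remove that cell from P, ejecting 8. So w(8) = 8. P is now [[1, 3], [4, 6], [5], [7], [9]].
Step i=7: Q has 7 at row 2, column 2; remove 6 from row 2 of P and reverse-bump: 6 enters row 1 and ejects 3. So w(7) = 3. P is now [[1, 6], [4], [5], [7], [9]].
Step i=6: Q has 6 at row 5, column 1; remove 9 from row 5 of P and reverse-bump: 9 enters row 4 and ejects 7; 7 enters row 3 and ejects 5; 5 enters row 2 and ejects 4; 4 enters row 1 and ejects 1. So w(6) = 1. P is now [[4, 6], [5], [7], [9]].
Step i=5: Q has 5 at row 1, column 2; remove that cell from P, ejecting 6. So w(5) = 6. P is now [[4], [5], [7], [9]].
Step i=4: Q has 4 at row 4, column 1; remove 9 from row 4 of P and reverse-bump: 9 enters row 3 and ejects 7; 7 enters row 2 and ejects 5; 5 enters row 1 and ejects 4. So w(4) = 4. P is now [[5], [7], [9]].
Step i=3: Q has 3 at row 3, column 1; remove 9 from row 3 of P and reverse-bump: 9 enters row 2 and ejects 7; 7 enters row 1 and ejects 5. So w(3) = 5. P is now [[7], [9]].
Step i=2: Q has 2 at row 2, column 1; remove 9 from row 2 of P and reverse-bump: 9 enters row 1 and ejects 7. So w(2) = 7. P is now [[9]].
Step i=1: Q has 1 at row 1, column 1; remove that cell from P, ejecting 9. So w(1) = 9. P is now [].

So w = 9 7 5 4 6 1 3 8 2.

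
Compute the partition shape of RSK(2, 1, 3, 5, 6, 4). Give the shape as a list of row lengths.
Row-insert each entry into an empty tableau.

After inserting 2: P = [[2]].
After inserting 1: P = [[1], [2]].
After inserting 3: P = [[1, 3], [2]].
After inserting 5: P = [[1, 3, 5], [2]].
After inserting 6: P = [[1, 3, 5, 6], [2]].
After inserting 4: P = [[1, 3, 4, 6], [2, 5]].

The final insertion tableau P = [[1, 3, 4, 6], [2, 5]] has shape [4, 2].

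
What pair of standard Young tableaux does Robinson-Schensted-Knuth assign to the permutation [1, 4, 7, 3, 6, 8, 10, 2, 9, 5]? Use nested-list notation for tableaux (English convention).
P = [[1, 2, 5, 8, 9], [3, 6, 10], [4, 7]], Q = [[1, 2, 3, 6, 7], [4, 5, 9], [8, 10]]

Insert each entry of the permutation into P by Schensted row insertion, recording in Q the position of each new cell.

Insert 1: appended to row 1. P = [[1]], Q = [[1]].
Insert 4: appended to row 1. P = [[1, 4]], Q = [[1, 2]].
Insert 7: appended to row 1. P = [[1, 4, 7]], Q = [[1, 2, 3]].
Insert 3: 3 bumps 4 from row 1; 4 starts row 2. P = [[1, 3, 7], [4]], Q = [[1, 2, 3], [4]].
Insert 6: 6 bumps 7 from row 1; 7 appends to row 2. P = [[1, 3, 6], [4, 7]], Q = [[1, 2, 3], [4, 5]].
Insert 8: appended to row 1. P = [[1, 3, 6, 8], [4, 7]], Q = [[1, 2, 3, 6], [4, 5]].
Insert 10: appended to row 1. P = [[1, 3, 6, 8, 10], [4, 7]], Q = [[1, 2, 3, 6, 7], [4, 5]].
Insert 2: 2 bumps 3 from row 1; 3 bumps 4 from row 2; 4 starts row 3. P = [[1, 2, 6, 8, 10], [3, 7], [4]], Q = [[1, 2, 3, 6, 7], [4, 5], [8]].
Insert 9: 9 bumps 10 from row 1; 10 appends to row 2. P = [[1, 2, 6, 8, 9], [3, 7, 10], [4]], Q = [[1, 2, 3, 6, 7], [4, 5, 9], [8]].
Insert 5: 5 bumps 6 from row 1; 6 bumps 7 from row 2; 7 appends to row 3. P = [[1, 2, 5, 8, 9], [3, 6, 10], [4, 7]], Q = [[1, 2, 3, 6, 7], [4, 5, 9], [8, 10]].

So P = [[1, 2, 5, 8, 9], [3, 6, 10], [4, 7]], Q = [[1, 2, 3, 6, 7], [4, 5, 9], [8, 10]].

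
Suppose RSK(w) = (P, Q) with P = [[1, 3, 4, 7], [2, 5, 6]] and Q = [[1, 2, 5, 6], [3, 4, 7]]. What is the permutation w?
2 5 1 3 6 7 4

Reverse the RSK construction: for i from n down to 1, find the cell of Q containing i, remove the entry at that cell from P, and reverse-bump it up through P; the value ejected from row 1 is w(i).

Step i=7: Q has 7 at row 2, column 3; remove 6 from row 2 of P and reverse-bump: 6 enters row 1 and ejects 4. So w(7) = 4. P is now [[1, 3, 6, 7], [2, 5]].
Step i=6: Q has 6 at row 1, column 4; remove that cell from P, ejecting 7. So w(6) = 7. P is now [[1, 3, 6], [2, 5]].
Step i=5: Q has 5 at row 1, column 3; remove that cell from P, ejecting 6. So w(5) = 6. P is now [[1, 3], [2, 5]].
Step i=4: Q has 4 at row 2, column 2; remove 5 from row 2 of P and reverse-bump: 5 enters row 1 and ejects 3. So w(4) = 3. P is now [[1, 5], [2]].
Step i=3: Q has 3 at row 2, column 1; remove 2 from row 2 of P and reverse-bump: 2 enters row 1 and ejects 1. So w(3) = 1. P is now [[2, 5]].
Step i=2: Q has 2 at row 1, column 2; remove that cell from P, ejecting 5. So w(2) = 5. P is now [[2]].
Step i=1: Q has 1 at row 1, column 1; remove that cell from P, ejecting 2. So w(1) = 2. P is now [].

So w = 2 5 1 3 6 7 4.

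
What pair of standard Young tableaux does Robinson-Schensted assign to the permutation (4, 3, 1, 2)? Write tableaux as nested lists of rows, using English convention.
Insert each entry of the permutation into P by Schensted row insertion, recording in Q the position of each new cell.

Insert 4: appended to row 1. P = [[4]].
Insert 3: 3 bumps 4 from row 1; 4 starts row 2. P = [[3], [4]].
Insert 1: 1 bumps 3 from row 1; 3 bumps 4 from row 2; 4 starts row 3. P = [[1], [3], [4]].
Insert 2: appended to row 1. P = [[1, 2], [3], [4]].

So P = [[1, 2], [3], [4]], Q = [[1, 4], [2], [3]].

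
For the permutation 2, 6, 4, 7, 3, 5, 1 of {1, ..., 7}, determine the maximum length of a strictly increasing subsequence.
3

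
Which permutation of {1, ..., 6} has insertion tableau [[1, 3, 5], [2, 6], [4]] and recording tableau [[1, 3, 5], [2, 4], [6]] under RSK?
4 2 6 3 5 1

Reverse the RSK construction: for i from n down to 1, find the cell of Q containing i, remove the entry at that cell from P, and reverse-bump it up through P; the value ejected from row 1 is w(i).

Step i=6: Q has 6 at row 3, column 1; remove 4 from row 3 of P and reverse-bump: 4 enters row 2 and ejects 2; 2 enters row 1 and ejects 1. So w(6) = 1. P is now [[2, 3, 5], [4, 6]].
Step i=5: Q has 5 at row 1, column 3; remove that cell from P, ejecting 5. So w(5) = 5. P is now [[2, 3], [4, 6]].
Step i=4: Q has 4 at row 2, column 2; remove 6 from row 2 of P and reverse-bump: 6 enters row 1 and ejects 3. So w(4) = 3. P is now [[2, 6], [4]].
Step i=3: Q has 3 at row 1, column 2; remove that cell from P, ejecting 6. So w(3) = 6. P is now [[2], [4]].
Step i=2: Q has 2 at row 2, column 1; remove 4 from row 2 of P and reverse-bump: 4 enters row 1 and ejects 2. So w(2) = 2. P is now [[4]].
Step i=1: Q has 1 at row 1, column 1; remove that cell from P, ejecting 4. So w(1) = 4. P is now [].

So w = 4 2 6 3 5 1.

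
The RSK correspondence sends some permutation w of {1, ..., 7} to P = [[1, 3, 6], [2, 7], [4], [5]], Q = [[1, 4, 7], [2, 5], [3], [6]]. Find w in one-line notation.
Reverse RSK: for i = n, n-1, ..., 1, locate i in Q, remove the corresponding corner cell from P, and reverse-bump its entry up through P; the value ejected from row 1 is w(i).

So w = 5 4 2 7 3 1 6.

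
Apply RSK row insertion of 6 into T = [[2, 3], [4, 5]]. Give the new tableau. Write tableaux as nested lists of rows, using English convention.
[[2, 3, 6], [4, 5]]

6 is larger than every entry of row 1, so it is appended to row 1. The new tableau is [[2, 3, 6], [4, 5]].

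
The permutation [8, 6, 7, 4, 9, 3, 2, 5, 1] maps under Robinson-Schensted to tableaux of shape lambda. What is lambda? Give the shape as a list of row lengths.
[3, 2, 1, 1, 1, 1]

RSK row insertion gives P = [[1, 5, 9], [2, 7], [3], [4], [6], [8]], which has shape [3, 2, 1, 1, 1, 1].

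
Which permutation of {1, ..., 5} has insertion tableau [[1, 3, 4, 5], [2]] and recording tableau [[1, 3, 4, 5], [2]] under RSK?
Reverse the RSK construction: for i from n down to 1, find the cell of Q containing i, remove the entry at that cell from P, and reverse-bump it up through P; the value ejected from row 1 is w(i).

Step i=5: Q has 5 at row 1, column 4; remove that cell from P, ejecting 5. So w(5) = 5. P is now [[1, 3, 4], [2]].
Step i=4: Q has 4 at row 1, column 3; remove that cell from P, ejecting 4. So w(4) = 4. P is now [[1, 3], [2]].
Step i=3: Q has 3 at row 1, column 2; remove that cell from P, ejecting 3. So w(3) = 3. P is now [[1], [2]].
Step i=2: Q has 2 at row 2, column 1; remove 2 from row 2 of P and reverse-bump: 2 enters row 1 and ejects 1. So w(2) = 1. P is now [[2]].
Step i=1: Q has 1 at row 1, column 1; remove that cell from P, ejecting 2. So w(1) = 2. P is now [].

So w = 2 1 3 4 5.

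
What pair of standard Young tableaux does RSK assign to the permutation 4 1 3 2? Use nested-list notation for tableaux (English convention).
P = [[1, 2], [3], [4]], Q = [[1, 3], [2], [4]]

Insert each entry of the permutation into P by Schensted row insertion, recording in Q the position of each new cell.

After inserting 4: P = [[4]].
After inserting 1: P = [[1], [4]].
After inserting 3: P = [[1, 3], [4]].
After inserting 2: P = [[1, 2], [3], [4]].

So P = [[1, 2], [3], [4]], Q = [[1, 3], [2], [4]].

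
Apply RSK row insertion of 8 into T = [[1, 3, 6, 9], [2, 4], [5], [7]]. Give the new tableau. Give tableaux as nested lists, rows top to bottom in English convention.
[[1, 3, 6, 8], [2, 4, 9], [5], [7]]

In row 1, 8 replaces 9 (the leftmost entry greater than 8); 9 is bumped to row 2. 9 is appended to row 2. The new tableau is [[1, 3, 6, 8], [2, 4, 9], [5], [7]].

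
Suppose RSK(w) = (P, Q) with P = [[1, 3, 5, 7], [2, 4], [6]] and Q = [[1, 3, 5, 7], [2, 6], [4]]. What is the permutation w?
Reverse the RSK construction: for i from n down to 1, find the cell of Q containing i, remove the entry at that cell from P, and reverse-bump it up through P; the value ejected from row 1 is w(i).

Step i=7: Q has 7 at row 1, column 4; remove that cell from P, ejecting 7. So w(7) = 7. P is now [[1, 3, 5], [2, 4], [6]].
Step i=6: Q has 6 at row 2, column 2; remove 4 from row 2 of P and reverse-bump: 4 enters row 1 and ejects 3. So w(6) = 3. P is now [[1, 4, 5], [2], [6]].
Step i=5: Q has 5 at row 1, column 3; remove that cell from P, ejecting 5. So w(5) = 5. P is now [[1, 4], [2], [6]].
Step i=4: Q has 4 at row 3, column 1; remove 6 from row 3 of P and reverse-bump: 6 enters row 2 and ejects 2; 2 enters row 1 and ejects 1. So w(4) = 1. P is now [[2, 4], [6]].
Step i=3: Q has 3 at row 1, column 2; remove that cell from P, ejecting 4. So w(3) = 4. P is now [[2], [6]].
Step i=2: Q has 2 at row 2, column 1; remove 6 from row 2 of P and reverse-bump: 6 enters row 1 and ejects 2. So w(2) = 2. P is now [[6]].
Step i=1: Q has 1 at row 1, column 1; remove that cell from P, ejecting 6. So w(1) = 6. P is now [].

So w = 6 2 4 1 5 3 7.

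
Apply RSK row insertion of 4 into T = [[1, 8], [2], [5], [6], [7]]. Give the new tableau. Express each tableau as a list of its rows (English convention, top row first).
[[1, 4], [2, 8], [5], [6], [7]]

In row 1, 4 replaces 8 (the leftmost entry greater than 4); 8 is bumped to row 2. 8 is appended to row 2. The new tableau is [[1, 4], [2, 8], [5], [6], [7]].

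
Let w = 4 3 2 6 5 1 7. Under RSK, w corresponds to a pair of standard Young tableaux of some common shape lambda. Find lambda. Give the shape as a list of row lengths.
[3, 2, 1, 1]

Row-insert each entry into an empty tableau.

After inserting 4: P = [[4]].
After inserting 3: P = [[3], [4]].
After inserting 2: P = [[2], [3], [4]].
After inserting 6: P = [[2, 6], [3], [4]].
After inserting 5: P = [[2, 5], [3, 6], [4]].
After inserting 1: P = [[1, 5], [2, 6], [3], [4]].
After inserting 7: P = [[1, 5, 7], [2, 6], [3], [4]].

The final insertion tableau P = [[1, 5, 7], [2, 6], [3], [4]] has shape [3, 2, 1, 1].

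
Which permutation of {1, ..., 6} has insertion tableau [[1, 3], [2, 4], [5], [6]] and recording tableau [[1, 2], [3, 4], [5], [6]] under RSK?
Reverse the RSK construction: for i from n down to 1, find the cell of Q containing i, remove the entry at that cell from P, and reverse-bump it up through P; the value ejected from row 1 is w(i).

Step i=6: Q has 6 at row 4, column 1; remove 6 from row 4 of P and reverse-bump: 6 enters row 3 and ejects 5; 5 enters row 2 and ejects 4; 4 enters row 1 and ejects 3. So w(6) = 3. P is now [[1, 4], [2, 5], [6]].
Step i=5: Q has 5 at row 3, column 1; remove 6 from row 3 of P and reverse-bump: 6 enters row 2 and ejects 5; 5 enters row 1 and ejects 4. So w(5) = 4. P is now [[1, 5], [2, 6]].
Step i=4: Q has 4 at row 2, column 2; remove 6 from row 2 of P and reverse-bump: 6 enters row 1 and ejects 5. So w(4) = 5. P is now [[1, 6], [2]].
Step i=3: Q has 3 at row 2, column 1; remove 2 from row 2 of P and reverse-bump: 2 enters row 1 and ejects 1. So w(3) = 1. P is now [[2, 6]].
Step i=2: Q has 2 at row 1, column 2; remove that cell from P, ejecting 6. So w(2) = 6. P is now [[2]].
Step i=1: Q has 1 at row 1, column 1; remove that cell from P, ejecting 2. So w(1) = 2. P is now [].

So w = 2 6 1 5 4 3.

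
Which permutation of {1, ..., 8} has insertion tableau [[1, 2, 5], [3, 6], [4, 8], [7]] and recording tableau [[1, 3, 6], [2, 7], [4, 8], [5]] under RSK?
Reverse the RSK construction: for i from n down to 1, find the cell of Q containing i, remove the entry at that cell from P, and reverse-bump it up through P; the value ejected from row 1 is w(i).

Step i=8: Q has 8 at row 3, column 2; remove 8 from row 3 of P and reverse-bump: 8 enters row 2 and ejects 6; 6 enters row 1 and ejects 5. So w(8) = 5. P is now [[1, 2, 6], [3, 8], [4], [7]].
Step i=7: Q has 7 at row 2, column 2; remove 8 from row 2 of P and reverse-bump: 8 enters row 1 and ejects 6. So w(7) = 6. P is now [[1, 2, 8], [3], [4], [7]].
Step i=6: Q has 6 at row 1, column 3; remove that cell from P, ejecting 8. So w(6) = 8. P is now [[1, 2], [3], [4], [7]].
Step i=5: Q has 5 at row 4, column 1; remove 7 from row 4 of P and reverse-bump: 7 enters row 3 and ejects 4; 4 enters row 2 and ejects 3; 3 enters row 1 and ejects 2. So w(5) = 2. P is now [[1, 3], [4], [7]].
Step i=4: Q has 4 at row 3, column 1; remove 7 from row 3 of P and reverse-bump: 7 enters row 2 and ejects 4; 4 enters row 1 and ejects 3. So w(4) = 3. P is now [[1, 4], [7]].
Step i=3: Q has 3 at row 1, column 2; remove that cell from P, ejecting 4. So w(3) = 4. P is now [[1], [7]].
Step i=2: Q has 2 at row 2, column 1; remove 7 from row 2 of P and reverse-bump: 7 enters row 1 and ejects 1. So w(2) = 1. P is now [[7]].
Step i=1: Q has 1 at row 1, column 1; remove that cell from P, ejecting 7. So w(1) = 7. P is now [].

So w = 7 1 4 3 2 8 6 5.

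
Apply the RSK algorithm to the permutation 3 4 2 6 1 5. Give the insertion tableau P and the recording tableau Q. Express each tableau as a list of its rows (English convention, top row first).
P = [[1, 4, 5], [2, 6], [3]], Q = [[1, 2, 4], [3, 6], [5]]

Insert each entry of the permutation into P by Schensted row insertion, recording in Q the position of each new cell.

Insert 3: appended to row 1. P = [[3]], Q = [[1]].
Insert 4: appended to row 1. P = [[3, 4]], Q = [[1, 2]].
Insert 2: 2 bumps 3 from row 1; 3 starts row 2. P = [[2, 4], [3]], Q = [[1, 2], [3]].
Insert 6: appended to row 1. P = [[2, 4, 6], [3]], Q = [[1, 2, 4], [3]].
Insert 1: 1 bumps 2 from row 1; 2 bumps 3 from row 2; 3 starts row 3. P = [[1, 4, 6], [2], [3]], Q = [[1, 2, 4], [3], [5]].
Insert 5: 5 bumps 6 from row 1; 6 appends to row 2. P = [[1, 4, 5], [2, 6], [3]], Q = [[1, 2, 4], [3, 6], [5]].

So P = [[1, 4, 5], [2, 6], [3]], Q = [[1, 2, 4], [3, 6], [5]].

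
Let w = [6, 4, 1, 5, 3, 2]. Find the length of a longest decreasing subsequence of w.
4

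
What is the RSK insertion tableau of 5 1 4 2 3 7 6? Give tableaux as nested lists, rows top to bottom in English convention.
P = [[1, 2, 3, 6], [4, 7], [5]]

Insert 5: appended to row 1. P = [[5]].
Insert 1: 1 bumps 5 from row 1; 5 starts row 2. P = [[1], [5]].
Insert 4: appended to row 1. P = [[1, 4], [5]].
Insert 2: 2 bumps 4 from row 1; 4 bumps 5 from row 2; 5 starts row 3. P = [[1, 2], [4], [5]].
Insert 3: appended to row 1. P = [[1, 2, 3], [4], [5]].
Insert 7: appended to row 1. P = [[1, 2, 3, 7], [4], [5]].
Insert 6: 6 bumps 7 from row 1; 7 appends to row 2. P = [[1, 2, 3, 6], [4, 7], [5]].

So P = [[1, 2, 3, 6], [4, 7], [5]].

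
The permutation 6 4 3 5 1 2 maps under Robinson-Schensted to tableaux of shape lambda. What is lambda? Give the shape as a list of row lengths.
[2, 2, 1, 1]

Row-insert each entry into an empty tableau.

After inserting 6: P = [[6]].
After inserting 4: P = [[4], [6]].
After inserting 3: P = [[3], [4], [6]].
After inserting 5: P = [[3, 5], [4], [6]].
After inserting 1: P = [[1, 5], [3], [4], [6]].
After inserting 2: P = [[1, 2], [3, 5], [4], [6]].

The final insertion tableau P = [[1, 2], [3, 5], [4], [6]] has shape [2, 2, 1, 1].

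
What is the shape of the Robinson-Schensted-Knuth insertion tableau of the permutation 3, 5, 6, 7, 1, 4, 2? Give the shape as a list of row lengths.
Row-insert each entry into an empty tableau.

After inserting 3: P = [[3]].
After inserting 5: P = [[3, 5]].
After inserting 6: P = [[3, 5, 6]].
After inserting 7: P = [[3, 5, 6, 7]].
After inserting 1: P = [[1, 5, 6, 7], [3]].
After inserting 4: P = [[1, 4, 6, 7], [3, 5]].
After inserting 2: P = [[1, 2, 6, 7], [3, 4], [5]].

The final insertion tableau P = [[1, 2, 6, 7], [3, 4], [5]] has shape [4, 2, 1].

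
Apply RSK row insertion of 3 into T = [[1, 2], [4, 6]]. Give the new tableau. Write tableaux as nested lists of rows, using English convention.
3 is larger than every entry of row 1, so it is appended to row 1. The new tableau is [[1, 2, 3], [4, 6]].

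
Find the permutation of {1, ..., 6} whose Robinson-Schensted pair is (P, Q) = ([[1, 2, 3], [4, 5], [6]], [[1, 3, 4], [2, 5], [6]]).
Reverse the RSK construction: for i from n down to 1, find the cell of Q containing i, remove the entry at that cell from P, and reverse-bump it up through P; the value ejected from row 1 is w(i).

Step i=6: Q has 6 at row 3, column 1; remove 6 from row 3 of P and reverse-bump: 6 enters row 2 and ejects 5; 5 enters row 1 and ejects 3. So w(6) = 3. P is now [[1, 2, 5], [4, 6]].
Step i=5: Q has 5 at row 2, column 2; remove 6 from row 2 of P and reverse-bump: 6 enters row 1 and ejects 5. So w(5) = 5. P is now [[1, 2, 6], [4]].
Step i=4: Q has 4 at row 1, column 3; remove that cell from P, ejecting 6. So w(4) = 6. P is now [[1, 2], [4]].
Step i=3: Q has 3 at row 1, column 2; remove that cell from P, ejecting 2. So w(3) = 2. P is now [[1], [4]].
Step i=2: Q has 2 at row 2, column 1; remove 4 from row 2 of P and reverse-bump: 4 enters row 1 and ejects 1. So w(2) = 1. P is now [[4]].
Step i=1: Q has 1 at row 1, column 1; remove that cell from P, ejecting 4. So w(1) = 4. P is now [].

So w = 4 1 2 6 5 3.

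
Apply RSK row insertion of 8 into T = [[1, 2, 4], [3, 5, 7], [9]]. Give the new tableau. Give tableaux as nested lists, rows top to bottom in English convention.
8 is larger than every entry of row 1, so it is appended to row 1. The new tableau is [[1, 2, 4, 8], [3, 5, 7], [9]].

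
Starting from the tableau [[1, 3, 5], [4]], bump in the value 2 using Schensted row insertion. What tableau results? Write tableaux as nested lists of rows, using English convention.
[[1, 2, 5], [3], [4]]

In row 1, 2 replaces 3 (the leftmost entry greater than 2); 3 is bumped to row 2. In row 2, 3 replaces 4 (the leftmost entry greater than 3); 4 is bumped to row 3. 4 starts a new row 3. The new tableau is [[1, 2, 5], [3], [4]].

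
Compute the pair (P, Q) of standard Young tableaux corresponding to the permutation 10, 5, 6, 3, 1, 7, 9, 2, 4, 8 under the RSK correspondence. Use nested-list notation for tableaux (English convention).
Insert each entry of the permutation into P by Schensted row insertion, recording in Q the position of each new cell.

Insert 10: appended to row 1. P = [[10]].
Insert 5: 5 bumps 10 from row 1; 10 starts row 2. P = [[5], [10]].
Insert 6: appended to row 1. P = [[5, 6], [10]].
Insert 3: 3 bumps 5 from row 1; 5 bumps 10 from row 2; 10 starts row 3. P = [[3, 6], [5], [10]].
Insert 1: 1 bumps 3 from row 1; 3 bumps 5 from row 2; 5 bumps 10 from row 3; 10 starts row 4. P = [[1, 6], [3], [5], [10]].
Insert 7: appended to row 1. P = [[1, 6, 7], [3], [5], [10]].
Insert 9: appended to row 1. P = [[1, 6, 7, 9], [3], [5], [10]].
Insert 2: 2 bumps 6 from row 1; 6 appends to row 2. P = [[1, 2, 7, 9], [3, 6], [5], [10]].
Insert 4: 4 bumps 7 from row 1; 7 appends to row 2. P = [[1, 2, 4, 9], [3, 6, 7], [5], [10]].
Insert 8: 8 bumps 9 from row 1; 9 appends to row 2. P = [[1, 2, 4, 8], [3, 6, 7, 9], [5], [10]].

So P = [[1, 2, 4, 8], [3, 6, 7, 9], [5], [10]], Q = [[1, 3, 6, 7], [2, 8, 9, 10], [4], [5]].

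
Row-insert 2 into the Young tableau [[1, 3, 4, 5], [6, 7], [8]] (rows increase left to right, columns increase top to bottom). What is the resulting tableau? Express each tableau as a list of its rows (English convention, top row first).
[[1, 2, 4, 5], [3, 7], [6], [8]]

In row 1, 2 replaces 3 (the leftmost entry greater than 2); 3 is bumped to row 2. In row 2, 3 replaces 6 (the leftmost entry greater than 3); 6 is bumped to row 3. In row 3, 6 replaces 8 (the leftmost entry greater than 6); 8 is bumped to row 4. 8 starts a new row 4. The new tableau is [[1, 2, 4, 5], [3, 7], [6], [8]].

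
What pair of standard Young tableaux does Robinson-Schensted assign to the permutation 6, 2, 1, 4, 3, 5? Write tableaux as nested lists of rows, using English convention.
P = [[1, 3, 5], [2, 4], [6]], Q = [[1, 4, 6], [2, 5], [3]]

Insert each entry of the permutation into P by Schensted row insertion, recording in Q the position of each new cell.

Insert 6: appended to row 1. P = [[6]].
Insert 2: 2 bumps 6 from row 1; 6 starts row 2. P = [[2], [6]].
Insert 1: 1 bumps 2 from row 1; 2 bumps 6 from row 2; 6 starts row 3. P = [[1], [2], [6]].
Insert 4: appended to row 1. P = [[1, 4], [2], [6]].
Insert 3: 3 bumps 4 from row 1; 4 appends to row 2. P = [[1, 3], [2, 4], [6]].
Insert 5: appended to row 1. P = [[1, 3, 5], [2, 4], [6]].

So P = [[1, 3, 5], [2, 4], [6]], Q = [[1, 4, 6], [2, 5], [3]].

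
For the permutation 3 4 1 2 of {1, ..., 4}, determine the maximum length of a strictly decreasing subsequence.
2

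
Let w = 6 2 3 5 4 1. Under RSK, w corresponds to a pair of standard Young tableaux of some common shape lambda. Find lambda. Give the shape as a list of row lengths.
[3, 1, 1, 1]

Row-insert each entry into an empty tableau.

After inserting 6: P = [[6]].
After inserting 2: P = [[2], [6]].
After inserting 3: P = [[2, 3], [6]].
After inserting 5: P = [[2, 3, 5], [6]].
After inserting 4: P = [[2, 3, 4], [5], [6]].
After inserting 1: P = [[1, 3, 4], [2], [5], [6]].

The final insertion tableau P = [[1, 3, 4], [2], [5], [6]] has shape [3, 1, 1, 1].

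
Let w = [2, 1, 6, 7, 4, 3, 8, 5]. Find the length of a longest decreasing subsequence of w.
3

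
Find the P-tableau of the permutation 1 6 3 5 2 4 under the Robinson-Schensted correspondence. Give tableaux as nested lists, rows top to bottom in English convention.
Insert 1: appended to row 1. P = [[1]].
Insert 6: appended to row 1. P = [[1, 6]].
Insert 3: 3 bumps 6 from row 1; 6 starts row 2. P = [[1, 3], [6]].
Insert 5: appended to row 1. P = [[1, 3, 5], [6]].
Insert 2: 2 bumps 3 from row 1; 3 bumps 6 from row 2; 6 starts row 3. P = [[1, 2, 5], [3], [6]].
Insert 4: 4 bumps 5 from row 1; 5 appends to row 2. P = [[1, 2, 4], [3, 5], [6]].

So P = [[1, 2, 4], [3, 5], [6]].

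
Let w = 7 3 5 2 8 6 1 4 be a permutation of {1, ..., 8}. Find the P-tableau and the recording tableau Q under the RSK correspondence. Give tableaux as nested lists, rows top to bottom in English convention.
Insert each entry of the permutation into P by Schensted row insertion, recording in Q the position of each new cell.

Insert 7: appended to row 1. P = [[7]].
Insert 3: 3 bumps 7 from row 1; 7 starts row 2. P = [[3], [7]].
Insert 5: appended to row 1. P = [[3, 5], [7]].
Insert 2: 2 bumps 3 from row 1; 3 bumps 7 from row 2; 7 starts row 3. P = [[2, 5], [3], [7]].
Insert 8: appended to row 1. P = [[2, 5, 8], [3], [7]].
Insert 6: 6 bumps 8 from row 1; 8 appends to row 2. P = [[2, 5, 6], [3, 8], [7]].
Insert 1: 1 bumps 2 from row 1; 2 bumps 3 from row 2; 3 bumps 7 from row 3; 7 starts row 4. P = [[1, 5, 6], [2, 8], [3], [7]].
Insert 4: 4 bumps 5 from row 1; 5 bumps 8 from row 2; 8 appends to row 3. P = [[1, 4, 6], [2, 5], [3, 8], [7]].

So P = [[1, 4, 6], [2, 5], [3, 8], [7]], Q = [[1, 3, 5], [2, 6], [4, 8], [7]].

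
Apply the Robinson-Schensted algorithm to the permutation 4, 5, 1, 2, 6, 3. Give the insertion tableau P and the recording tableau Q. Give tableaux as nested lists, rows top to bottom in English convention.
P = [[1, 2, 3], [4, 5, 6]], Q = [[1, 2, 5], [3, 4, 6]]

Insert each entry of the permutation into P by Schensted row insertion, recording in Q the position of each new cell.

Insert 4: appended to row 1. P = [[4]].
Insert 5: appended to row 1. P = [[4, 5]].
Insert 1: 1 bumps 4 from row 1; 4 starts row 2. P = [[1, 5], [4]].
Insert 2: 2 bumps 5 from row 1; 5 appends to row 2. P = [[1, 2], [4, 5]].
Insert 6: appended to row 1. P = [[1, 2, 6], [4, 5]].
Insert 3: 3 bumps 6 from row 1; 6 appends to row 2. P = [[1, 2, 3], [4, 5, 6]].

So P = [[1, 2, 3], [4, 5, 6]], Q = [[1, 2, 5], [3, 4, 6]].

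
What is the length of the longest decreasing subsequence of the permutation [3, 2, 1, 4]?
3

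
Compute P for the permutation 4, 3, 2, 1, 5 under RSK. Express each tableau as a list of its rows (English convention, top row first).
Insert 4: appended to row 1. P = [[4]].
Insert 3: 3 bumps 4 from row 1; 4 starts row 2. P = [[3], [4]].
Insert 2: 2 bumps 3 from row 1; 3 bumps 4 from row 2; 4 starts row 3. P = [[2], [3], [4]].
Insert 1: 1 bumps 2 from row 1; 2 bumps 3 from row 2; 3 bumps 4 from row 3; 4 starts row 4. P = [[1], [2], [3], [4]].
Insert 5: appended to row 1. P = [[1, 5], [2], [3], [4]].

So P = [[1, 5], [2], [3], [4]].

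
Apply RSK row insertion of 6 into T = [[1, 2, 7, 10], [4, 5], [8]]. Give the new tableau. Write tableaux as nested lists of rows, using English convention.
[[1, 2, 6, 10], [4, 5, 7], [8]]

In row 1, 6 replaces 7 (the leftmost entry greater than 6); 7 is bumped to row 2. 7 is appended to row 2. The new tableau is [[1, 2, 6, 10], [4, 5, 7], [8]].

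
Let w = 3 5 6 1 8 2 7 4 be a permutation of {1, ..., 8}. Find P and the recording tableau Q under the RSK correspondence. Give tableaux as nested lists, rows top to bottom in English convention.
P = [[1, 2, 4, 7], [3, 5, 6], [8]], Q = [[1, 2, 3, 5], [4, 6, 7], [8]]

Insert each entry of the permutation into P by Schensted row insertion, recording in Q the position of each new cell.

Insert 3: appended to row 1. P = [[3]].
Insert 5: appended to row 1. P = [[3, 5]].
Insert 6: appended to row 1. P = [[3, 5, 6]].
Insert 1: 1 bumps 3 from row 1; 3 starts row 2. P = [[1, 5, 6], [3]].
Insert 8: appended to row 1. P = [[1, 5, 6, 8], [3]].
Insert 2: 2 bumps 5 from row 1; 5 appends to row 2. P = [[1, 2, 6, 8], [3, 5]].
Insert 7: 7 bumps 8 from row 1; 8 appends to row 2. P = [[1, 2, 6, 7], [3, 5, 8]].
Insert 4: 4 bumps 6 from row 1; 6 bumps 8 from row 2; 8 starts row 3. P = [[1, 2, 4, 7], [3, 5, 6], [8]].

So P = [[1, 2, 4, 7], [3, 5, 6], [8]], Q = [[1, 2, 3, 5], [4, 6, 7], [8]].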